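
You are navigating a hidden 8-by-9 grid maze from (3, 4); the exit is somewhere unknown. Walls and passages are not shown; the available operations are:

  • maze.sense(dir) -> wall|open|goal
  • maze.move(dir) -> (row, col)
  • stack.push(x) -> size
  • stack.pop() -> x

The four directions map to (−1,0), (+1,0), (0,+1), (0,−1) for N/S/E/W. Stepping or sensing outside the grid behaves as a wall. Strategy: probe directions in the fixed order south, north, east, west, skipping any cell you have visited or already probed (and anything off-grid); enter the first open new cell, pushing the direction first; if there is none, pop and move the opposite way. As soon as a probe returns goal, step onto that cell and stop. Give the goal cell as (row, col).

·→ maze.sense(dir='south')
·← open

·→ stack.push(x='south')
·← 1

·→ maze.move(dir='south')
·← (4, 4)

·→ maze.sense(dir='south')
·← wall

·→ maze.sense(dir='east')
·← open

·→ stack.push(x='east')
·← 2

·→ maze.move(dir='east')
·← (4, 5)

·→ maze.sense(dir='south')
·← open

·→ stack.push(x='south')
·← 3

·→ maze.move(dir='south')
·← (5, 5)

·→ maze.sense(dir='south')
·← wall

·→ maze.sense(dir='east')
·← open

·→ stack.push(x='east')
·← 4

·→ maze.move(dir='east')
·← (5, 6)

·→ maze.sense(dir='south')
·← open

·→ stack.push(x='south')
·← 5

·→ maze.move(dir='south')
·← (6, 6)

·→ maze.sense(dir='south')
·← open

·→ stack.push(x='south')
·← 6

·→ maze.move(dir='south')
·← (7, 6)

·→ maze.sense(dir='east')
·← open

·→ stack.push(x='east')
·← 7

·→ maze.move(dir='east')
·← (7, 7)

·→ maze.sense(dir='north')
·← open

·→ stack.push(x='north')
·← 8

·→ maze.move(dir='north')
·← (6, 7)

·→ maze.sense(dir='north')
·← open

·→ stack.push(x='north')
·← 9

·→ maze.move(dir='north')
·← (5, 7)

·→ maze.sense(dir='north')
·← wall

·→ maze.sense(dir='east')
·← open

·→ stack.push(x='east')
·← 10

·→ maze.move(dir='east')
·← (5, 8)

·→ maze.sense(dir='south')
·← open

·→ stack.push(x='south')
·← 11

·→ maze.move(dir='south')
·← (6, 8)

·→ maze.sense(dir='south')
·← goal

·→ maze.move(dir='south')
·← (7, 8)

Answer: (7, 8)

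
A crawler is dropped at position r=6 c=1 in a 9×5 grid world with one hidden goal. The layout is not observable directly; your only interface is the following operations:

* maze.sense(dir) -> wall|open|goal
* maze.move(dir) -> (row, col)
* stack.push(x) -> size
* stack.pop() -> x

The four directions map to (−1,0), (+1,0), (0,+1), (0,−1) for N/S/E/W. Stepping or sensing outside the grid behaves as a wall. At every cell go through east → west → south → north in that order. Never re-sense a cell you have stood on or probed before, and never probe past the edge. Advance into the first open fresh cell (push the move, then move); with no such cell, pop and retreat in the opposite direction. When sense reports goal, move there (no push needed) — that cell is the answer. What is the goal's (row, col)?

·→ maze.sense(dir: east)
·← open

·→ stack.push(x: east)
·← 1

·→ maze.move(dir: east)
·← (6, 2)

·→ maze.sense(dir: east)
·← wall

·→ maze.sense(dir: south)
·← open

·→ stack.push(x: south)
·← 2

·→ maze.move(dir: south)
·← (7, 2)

·→ maze.sense(dir: east)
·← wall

·→ maze.sense(dir: west)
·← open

·→ stack.push(x: west)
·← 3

·→ maze.move(dir: west)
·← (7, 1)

·→ maze.sense(dir: west)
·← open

·→ stack.push(x: west)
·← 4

·→ maze.move(dir: west)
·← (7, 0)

·→ maze.sense(dir: south)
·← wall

·→ maze.sense(dir: north)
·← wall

·→ stack.pop()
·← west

·→ maze.move(dir: east)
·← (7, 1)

·→ maze.sense(dir: south)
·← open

·→ stack.push(x: south)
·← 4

·→ maze.move(dir: south)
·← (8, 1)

·→ maze.sense(dir: east)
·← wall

·→ stack.pop()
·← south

·→ maze.move(dir: north)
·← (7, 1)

·→ stack.pop()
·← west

·→ maze.move(dir: east)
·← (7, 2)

·→ stack.pop()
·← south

·→ maze.move(dir: north)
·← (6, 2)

·→ maze.sense(dir: north)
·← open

·→ stack.push(x: north)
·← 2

·→ maze.move(dir: north)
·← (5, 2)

·→ maze.sense(dir: east)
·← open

·→ stack.push(x: east)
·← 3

·→ maze.move(dir: east)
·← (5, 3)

·→ maze.sense(dir: east)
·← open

·→ stack.push(x: east)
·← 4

·→ maze.move(dir: east)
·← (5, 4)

·→ maze.sense(dir: south)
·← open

·→ stack.push(x: south)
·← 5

·→ maze.move(dir: south)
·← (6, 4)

·→ maze.sense(dir: south)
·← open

·→ stack.push(x: south)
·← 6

·→ maze.move(dir: south)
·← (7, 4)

·→ maze.sense(dir: south)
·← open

·→ stack.push(x: south)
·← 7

·→ maze.move(dir: south)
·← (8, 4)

·→ maze.sense(dir: west)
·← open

·→ stack.push(x: west)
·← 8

·→ maze.move(dir: west)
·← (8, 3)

·→ stack.pop()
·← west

·→ maze.move(dir: east)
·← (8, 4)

·→ stack.pop()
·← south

·→ maze.move(dir: north)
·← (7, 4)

·→ stack.pop()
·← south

·→ maze.move(dir: north)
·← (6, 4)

·→ stack.pop()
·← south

·→ maze.move(dir: north)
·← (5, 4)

·→ maze.sense(dir: north)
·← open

·→ stack.push(x: north)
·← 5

·→ maze.move(dir: north)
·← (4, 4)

·→ maze.sense(dir: west)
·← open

·→ stack.push(x: west)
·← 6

·→ maze.move(dir: west)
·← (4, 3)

·→ maze.sense(dir: west)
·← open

·→ stack.push(x: west)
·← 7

·→ maze.move(dir: west)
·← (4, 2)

·→ maze.sense(dir: west)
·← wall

·→ maze.sense(dir: north)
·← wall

·→ stack.pop()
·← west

·→ maze.move(dir: east)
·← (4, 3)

·→ maze.sense(dir: north)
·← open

·→ stack.push(x: north)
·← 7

·→ maze.move(dir: north)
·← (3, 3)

·→ maze.sense(dir: east)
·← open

·→ stack.push(x: east)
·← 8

·→ maze.move(dir: east)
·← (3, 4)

·→ maze.sense(dir: north)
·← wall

·→ stack.pop()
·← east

·→ maze.move(dir: west)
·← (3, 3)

·→ maze.sense(dir: north)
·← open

·→ stack.push(x: north)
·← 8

·→ maze.move(dir: north)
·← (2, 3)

·→ maze.sense(dir: west)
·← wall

·→ maze.sense(dir: north)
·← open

·→ stack.push(x: north)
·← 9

·→ maze.move(dir: north)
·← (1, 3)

·→ maze.sense(dir: east)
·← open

·→ stack.push(x: east)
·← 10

·→ maze.move(dir: east)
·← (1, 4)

·→ maze.sense(dir: north)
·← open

·→ stack.push(x: north)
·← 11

·→ maze.move(dir: north)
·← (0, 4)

·→ maze.sense(dir: west)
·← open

·→ stack.push(x: west)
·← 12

·→ maze.move(dir: west)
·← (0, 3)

·→ maze.sense(dir: west)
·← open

·→ stack.push(x: west)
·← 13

·→ maze.move(dir: west)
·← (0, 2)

·→ maze.sense(dir: west)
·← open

·→ stack.push(x: west)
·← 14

·→ maze.move(dir: west)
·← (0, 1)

·→ maze.sense(dir: west)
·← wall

·→ maze.sense(dir: south)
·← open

·→ stack.push(x: south)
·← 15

·→ maze.move(dir: south)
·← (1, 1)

·→ maze.sense(dir: east)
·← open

·→ stack.push(x: east)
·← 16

·→ maze.move(dir: east)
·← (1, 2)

·→ stack.pop()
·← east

·→ maze.move(dir: west)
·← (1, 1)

·→ maze.sense(dir: west)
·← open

·→ stack.push(x: west)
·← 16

·→ maze.move(dir: west)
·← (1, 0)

·→ maze.sense(dir: south)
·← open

·→ stack.push(x: south)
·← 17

·→ maze.move(dir: south)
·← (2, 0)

·→ maze.sense(dir: east)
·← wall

·→ maze.sense(dir: south)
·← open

·→ stack.push(x: south)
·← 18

·→ maze.move(dir: south)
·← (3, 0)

·→ maze.sense(dir: east)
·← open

·→ stack.push(x: east)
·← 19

·→ maze.move(dir: east)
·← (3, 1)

·→ stack.pop()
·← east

·→ maze.move(dir: west)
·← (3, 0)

·→ maze.sense(dir: south)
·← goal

·→ maze.move(dir: south)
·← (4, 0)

Answer: (4, 0)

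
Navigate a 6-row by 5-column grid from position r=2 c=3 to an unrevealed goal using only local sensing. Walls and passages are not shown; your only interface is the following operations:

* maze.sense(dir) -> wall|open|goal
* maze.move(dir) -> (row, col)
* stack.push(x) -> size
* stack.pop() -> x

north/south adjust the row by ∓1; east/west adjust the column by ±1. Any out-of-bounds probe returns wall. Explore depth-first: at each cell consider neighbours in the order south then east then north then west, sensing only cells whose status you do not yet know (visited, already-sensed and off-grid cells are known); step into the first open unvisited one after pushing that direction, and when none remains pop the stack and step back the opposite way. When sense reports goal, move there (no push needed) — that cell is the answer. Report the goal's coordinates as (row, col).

// maze.sense(dir=south) ~> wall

// maze.sense(dir=east) ~> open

// stack.push(x=east) ~> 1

// maze.move(dir=east) ~> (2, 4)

// maze.sense(dir=south) ~> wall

// maze.sense(dir=north) ~> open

// stack.push(x=north) ~> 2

// maze.move(dir=north) ~> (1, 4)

// maze.sense(dir=north) ~> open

// stack.push(x=north) ~> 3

// maze.move(dir=north) ~> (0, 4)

// maze.sense(dir=west) ~> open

// stack.push(x=west) ~> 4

// maze.move(dir=west) ~> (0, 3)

// maze.sense(dir=south) ~> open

// stack.push(x=south) ~> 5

// maze.move(dir=south) ~> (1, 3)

// maze.sense(dir=west) ~> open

// stack.push(x=west) ~> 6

// maze.move(dir=west) ~> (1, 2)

// maze.sense(dir=south) ~> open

// stack.push(x=south) ~> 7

// maze.move(dir=south) ~> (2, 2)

// maze.sense(dir=south) ~> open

// stack.push(x=south) ~> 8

// maze.move(dir=south) ~> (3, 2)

// maze.sense(dir=south) ~> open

// stack.push(x=south) ~> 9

// maze.move(dir=south) ~> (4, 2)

// maze.sense(dir=south) ~> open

// stack.push(x=south) ~> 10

// maze.move(dir=south) ~> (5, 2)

// maze.sense(dir=east) ~> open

// stack.push(x=east) ~> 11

// maze.move(dir=east) ~> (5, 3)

// maze.sense(dir=east) ~> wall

// maze.sense(dir=north) ~> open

// stack.push(x=north) ~> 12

// maze.move(dir=north) ~> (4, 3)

// maze.sense(dir=east) ~> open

// stack.push(x=east) ~> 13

// maze.move(dir=east) ~> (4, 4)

// stack.pop() ~> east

// maze.move(dir=west) ~> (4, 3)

// stack.pop() ~> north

// maze.move(dir=south) ~> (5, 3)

// stack.pop() ~> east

// maze.move(dir=west) ~> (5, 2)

// maze.sense(dir=west) ~> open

// stack.push(x=west) ~> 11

// maze.move(dir=west) ~> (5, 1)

// maze.sense(dir=north) ~> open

// stack.push(x=north) ~> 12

// maze.move(dir=north) ~> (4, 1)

// maze.sense(dir=north) ~> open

// stack.push(x=north) ~> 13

// maze.move(dir=north) ~> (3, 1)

// maze.sense(dir=north) ~> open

// stack.push(x=north) ~> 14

// maze.move(dir=north) ~> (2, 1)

// maze.sense(dir=north) ~> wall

// maze.sense(dir=west) ~> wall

// stack.pop() ~> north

// maze.move(dir=south) ~> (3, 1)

// maze.sense(dir=west) ~> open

// stack.push(x=west) ~> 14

// maze.move(dir=west) ~> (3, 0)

// maze.sense(dir=south) ~> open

// stack.push(x=south) ~> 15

// maze.move(dir=south) ~> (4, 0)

// maze.sense(dir=south) ~> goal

// maze.move(dir=south) ~> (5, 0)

Answer: (5, 0)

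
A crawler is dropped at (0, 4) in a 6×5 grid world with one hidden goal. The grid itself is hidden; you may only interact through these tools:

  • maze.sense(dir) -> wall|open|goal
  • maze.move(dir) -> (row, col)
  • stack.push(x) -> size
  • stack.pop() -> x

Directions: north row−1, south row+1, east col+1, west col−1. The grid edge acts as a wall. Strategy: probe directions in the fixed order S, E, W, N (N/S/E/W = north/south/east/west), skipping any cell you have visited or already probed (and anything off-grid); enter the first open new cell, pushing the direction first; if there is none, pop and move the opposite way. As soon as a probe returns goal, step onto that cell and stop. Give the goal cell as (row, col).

;; maze.sense(dir→south) -> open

;; stack.push(x→south) -> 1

;; maze.move(dir→south) -> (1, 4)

;; maze.sense(dir→south) -> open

;; stack.push(x→south) -> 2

;; maze.move(dir→south) -> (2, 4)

;; maze.sense(dir→south) -> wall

;; maze.sense(dir→west) -> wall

;; stack.pop() -> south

;; maze.move(dir→north) -> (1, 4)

;; maze.sense(dir→west) -> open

;; stack.push(x→west) -> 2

;; maze.move(dir→west) -> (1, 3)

;; maze.sense(dir→west) -> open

;; stack.push(x→west) -> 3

;; maze.move(dir→west) -> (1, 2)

;; maze.sense(dir→south) -> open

;; stack.push(x→south) -> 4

;; maze.move(dir→south) -> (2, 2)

;; maze.sense(dir→south) -> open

;; stack.push(x→south) -> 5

;; maze.move(dir→south) -> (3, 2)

;; maze.sense(dir→south) -> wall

;; maze.sense(dir→east) -> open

;; stack.push(x→east) -> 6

;; maze.move(dir→east) -> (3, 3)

;; maze.sense(dir→south) -> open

;; stack.push(x→south) -> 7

;; maze.move(dir→south) -> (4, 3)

;; maze.sense(dir→south) -> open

;; stack.push(x→south) -> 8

;; maze.move(dir→south) -> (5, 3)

;; maze.sense(dir→east) -> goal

;; maze.move(dir→east) -> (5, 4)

Answer: (5, 4)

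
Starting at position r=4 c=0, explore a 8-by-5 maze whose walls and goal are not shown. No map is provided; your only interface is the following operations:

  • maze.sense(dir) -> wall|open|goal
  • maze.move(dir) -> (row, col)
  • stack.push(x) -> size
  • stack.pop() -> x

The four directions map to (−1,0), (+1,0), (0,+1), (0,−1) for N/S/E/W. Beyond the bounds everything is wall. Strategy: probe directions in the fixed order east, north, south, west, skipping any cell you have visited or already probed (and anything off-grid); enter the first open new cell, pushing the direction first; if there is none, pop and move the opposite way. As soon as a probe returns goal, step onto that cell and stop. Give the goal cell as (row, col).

>> maze.sense(dir=east)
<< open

>> stack.push(x=east)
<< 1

>> maze.move(dir=east)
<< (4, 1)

>> maze.sense(dir=east)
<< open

>> stack.push(x=east)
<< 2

>> maze.move(dir=east)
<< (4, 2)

>> maze.sense(dir=east)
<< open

>> stack.push(x=east)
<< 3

>> maze.move(dir=east)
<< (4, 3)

>> maze.sense(dir=east)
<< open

>> stack.push(x=east)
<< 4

>> maze.move(dir=east)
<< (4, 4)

>> maze.sense(dir=north)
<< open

>> stack.push(x=north)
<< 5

>> maze.move(dir=north)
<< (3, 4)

>> maze.sense(dir=north)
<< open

>> stack.push(x=north)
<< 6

>> maze.move(dir=north)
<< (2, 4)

>> maze.sense(dir=north)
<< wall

>> maze.sense(dir=west)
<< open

>> stack.push(x=west)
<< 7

>> maze.move(dir=west)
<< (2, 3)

>> maze.sense(dir=north)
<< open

>> stack.push(x=north)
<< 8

>> maze.move(dir=north)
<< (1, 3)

>> maze.sense(dir=north)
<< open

>> stack.push(x=north)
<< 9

>> maze.move(dir=north)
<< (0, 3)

>> maze.sense(dir=east)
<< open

>> stack.push(x=east)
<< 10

>> maze.move(dir=east)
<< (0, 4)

>> stack.pop()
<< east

>> maze.move(dir=west)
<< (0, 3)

>> maze.sense(dir=west)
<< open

>> stack.push(x=west)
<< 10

>> maze.move(dir=west)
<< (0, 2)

>> maze.sense(dir=south)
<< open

>> stack.push(x=south)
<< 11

>> maze.move(dir=south)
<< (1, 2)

>> maze.sense(dir=south)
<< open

>> stack.push(x=south)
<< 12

>> maze.move(dir=south)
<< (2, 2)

>> maze.sense(dir=south)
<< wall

>> maze.sense(dir=west)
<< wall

>> stack.pop()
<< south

>> maze.move(dir=north)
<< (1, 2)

>> maze.sense(dir=west)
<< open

>> stack.push(x=west)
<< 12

>> maze.move(dir=west)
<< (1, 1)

>> maze.sense(dir=north)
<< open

>> stack.push(x=north)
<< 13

>> maze.move(dir=north)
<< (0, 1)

>> maze.sense(dir=west)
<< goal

>> maze.move(dir=west)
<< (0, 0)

Answer: (0, 0)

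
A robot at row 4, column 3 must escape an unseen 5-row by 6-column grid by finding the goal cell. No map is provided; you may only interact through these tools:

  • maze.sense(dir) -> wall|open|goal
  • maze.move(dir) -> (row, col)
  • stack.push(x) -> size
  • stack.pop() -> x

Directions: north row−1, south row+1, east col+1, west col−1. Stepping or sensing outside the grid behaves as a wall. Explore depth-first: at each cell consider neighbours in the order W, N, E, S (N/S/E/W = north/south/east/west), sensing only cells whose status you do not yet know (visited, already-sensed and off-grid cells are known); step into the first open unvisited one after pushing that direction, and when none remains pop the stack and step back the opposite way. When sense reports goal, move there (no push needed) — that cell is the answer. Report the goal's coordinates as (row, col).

I invoke sense using dir=west, and observe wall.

I call sense using dir=north, giving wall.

Then sense using dir=east, : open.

Calling push using x=east, — result: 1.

Next I call move using dir=east, giving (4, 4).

I try sense using dir=north, → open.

I call push using x=north, and get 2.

I use move using dir=north, : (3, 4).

Invoking sense using dir=north, yielding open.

Using push using x=north, and observe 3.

Then move using dir=north, which returns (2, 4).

I call sense using dir=west, yielding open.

Invoking push using x=west, → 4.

I use move using dir=west, giving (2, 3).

Next I call sense using dir=west, and get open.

I use push using x=west, and get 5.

I call move using dir=west, which returns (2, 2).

Using sense using dir=west, and get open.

I try push using x=west, giving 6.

Now I run move using dir=west, and see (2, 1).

Using sense using dir=west, — result: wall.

Then sense using dir=north, and observe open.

I call push using x=north, : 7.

Next I call move using dir=north, and observe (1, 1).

Calling sense using dir=west, which returns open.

I use push using x=west, → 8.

I try move using dir=west, which returns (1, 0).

Now I run sense using dir=north, — result: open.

I try push using x=north, : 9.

Invoking move using dir=north, — result: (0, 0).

Invoking sense using dir=east, yielding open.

Then push using x=east, and observe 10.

I call move using dir=east, which returns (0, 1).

I try sense using dir=east, and see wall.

Now I run pop, — result: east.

Next I call move using dir=west, — result: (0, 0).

I try pop, : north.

Now I run move using dir=south, giving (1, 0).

Next I call pop(), and get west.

Then move using dir=east, giving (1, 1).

Now I run sense using dir=east, and observe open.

Next I call push using x=east, and observe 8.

Invoking move using dir=east, → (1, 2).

Calling sense using dir=east, which returns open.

Calling push using x=east, giving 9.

Next I call move using dir=east, yielding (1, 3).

I run sense using dir=north, and see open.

Then push using x=north, which returns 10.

Now I run move using dir=north, — result: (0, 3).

Calling sense using dir=east, — result: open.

Then push using x=east, and observe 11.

I run move using dir=east, → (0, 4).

Next I call sense using dir=east, which returns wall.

Then sense using dir=south, → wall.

I try pop, yielding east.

Invoking move using dir=west, : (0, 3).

Next I call pop(), → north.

Then move using dir=south, which returns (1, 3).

Invoking pop(), which returns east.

I use move using dir=west, which returns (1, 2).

Now I run pop(), and see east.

Invoking move using dir=west, which returns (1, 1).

I run pop, giving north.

I use move using dir=south, — result: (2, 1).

I run sense using dir=south, yielding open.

I try push using x=south, yielding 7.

I try move using dir=south, → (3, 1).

Calling sense using dir=west, giving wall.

Then sense using dir=east, — result: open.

Calling push using x=east, — result: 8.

I try move using dir=east, and get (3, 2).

I invoke pop, giving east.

Next I call move using dir=west, — result: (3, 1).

Now I run sense using dir=south, — result: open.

I run push using x=south, → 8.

Now I run move using dir=south, giving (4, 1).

Next I call sense using dir=west, which returns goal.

I use move using dir=west, giving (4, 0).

Answer: (4, 0)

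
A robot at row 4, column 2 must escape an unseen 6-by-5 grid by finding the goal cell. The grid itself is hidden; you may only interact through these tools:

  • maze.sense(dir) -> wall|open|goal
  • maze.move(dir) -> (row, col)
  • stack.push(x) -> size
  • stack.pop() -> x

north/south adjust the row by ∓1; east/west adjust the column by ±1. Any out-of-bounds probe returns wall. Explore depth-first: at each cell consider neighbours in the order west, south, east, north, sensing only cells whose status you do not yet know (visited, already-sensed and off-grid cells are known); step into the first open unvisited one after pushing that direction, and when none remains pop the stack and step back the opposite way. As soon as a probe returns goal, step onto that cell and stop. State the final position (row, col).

·→ maze.sense(dir: west)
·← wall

·→ maze.sense(dir: south)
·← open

·→ stack.push(x: south)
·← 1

·→ maze.move(dir: south)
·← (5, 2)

·→ maze.sense(dir: west)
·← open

·→ stack.push(x: west)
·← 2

·→ maze.move(dir: west)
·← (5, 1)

·→ maze.sense(dir: west)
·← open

·→ stack.push(x: west)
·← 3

·→ maze.move(dir: west)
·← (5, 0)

·→ maze.sense(dir: north)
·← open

·→ stack.push(x: north)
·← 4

·→ maze.move(dir: north)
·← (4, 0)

·→ maze.sense(dir: north)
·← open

·→ stack.push(x: north)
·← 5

·→ maze.move(dir: north)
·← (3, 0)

·→ maze.sense(dir: east)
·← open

·→ stack.push(x: east)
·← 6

·→ maze.move(dir: east)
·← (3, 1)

·→ maze.sense(dir: east)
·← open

·→ stack.push(x: east)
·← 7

·→ maze.move(dir: east)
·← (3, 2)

·→ maze.sense(dir: east)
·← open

·→ stack.push(x: east)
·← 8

·→ maze.move(dir: east)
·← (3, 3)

·→ maze.sense(dir: south)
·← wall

·→ maze.sense(dir: east)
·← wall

·→ maze.sense(dir: north)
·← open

·→ stack.push(x: north)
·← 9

·→ maze.move(dir: north)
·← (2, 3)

·→ maze.sense(dir: west)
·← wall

·→ maze.sense(dir: east)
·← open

·→ stack.push(x: east)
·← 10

·→ maze.move(dir: east)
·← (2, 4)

·→ maze.sense(dir: north)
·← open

·→ stack.push(x: north)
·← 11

·→ maze.move(dir: north)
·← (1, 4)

·→ maze.sense(dir: west)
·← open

·→ stack.push(x: west)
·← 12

·→ maze.move(dir: west)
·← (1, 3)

·→ maze.sense(dir: west)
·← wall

·→ maze.sense(dir: north)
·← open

·→ stack.push(x: north)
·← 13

·→ maze.move(dir: north)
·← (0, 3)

·→ maze.sense(dir: west)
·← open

·→ stack.push(x: west)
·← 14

·→ maze.move(dir: west)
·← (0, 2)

·→ maze.sense(dir: west)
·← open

·→ stack.push(x: west)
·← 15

·→ maze.move(dir: west)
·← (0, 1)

·→ maze.sense(dir: west)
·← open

·→ stack.push(x: west)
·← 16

·→ maze.move(dir: west)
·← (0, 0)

·→ maze.sense(dir: south)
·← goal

·→ maze.move(dir: south)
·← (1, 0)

Answer: (1, 0)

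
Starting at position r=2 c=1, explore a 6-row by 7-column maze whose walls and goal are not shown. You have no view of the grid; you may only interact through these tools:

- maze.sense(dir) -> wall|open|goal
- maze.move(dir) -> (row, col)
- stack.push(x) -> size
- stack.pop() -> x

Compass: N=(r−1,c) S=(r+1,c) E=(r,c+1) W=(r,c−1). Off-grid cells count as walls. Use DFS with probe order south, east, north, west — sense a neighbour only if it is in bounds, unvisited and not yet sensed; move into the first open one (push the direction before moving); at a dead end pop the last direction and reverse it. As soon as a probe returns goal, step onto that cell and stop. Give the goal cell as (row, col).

I use sense with south, which returns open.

Then push with south, which returns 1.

Invoking move with south, : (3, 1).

I run sense with south, : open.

Calling push with south, and observe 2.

Next I call move with south, and see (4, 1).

Invoking sense with south, giving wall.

Calling sense with east, : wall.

I call sense with west, yielding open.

I call push with west, : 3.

Next I call move with west, and see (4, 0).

I try sense with south, and see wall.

Using sense with north, yielding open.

Using push with north, yielding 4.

Now I run move with north, giving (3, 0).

I use sense with north, — result: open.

Next I call push with north, yielding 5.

I invoke move with north, which returns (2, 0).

Using sense with north, → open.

Invoking push with north, yielding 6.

I use move with north, giving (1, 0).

I call sense with east, yielding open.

Invoking push with east, yielding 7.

I call move with east, giving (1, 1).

Calling sense with east, and get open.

Now I run push with east, and get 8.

Then move with east, yielding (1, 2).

Calling sense with south, — result: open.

Invoking push with south, and get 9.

Now I run move with south, — result: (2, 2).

I call sense with south, which returns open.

Next I call push with south, → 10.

I use move with south, and observe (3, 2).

Next I call sense with east, → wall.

Using pop, giving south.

Then move with north, which returns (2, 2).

I call sense with east, and get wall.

I try pop, yielding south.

I try move with north, giving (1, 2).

I invoke sense with east, : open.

Using push with east, yielding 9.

Now I run move with east, which returns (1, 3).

Invoking sense with east, and get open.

I use push with east, which returns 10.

Next I call move with east, → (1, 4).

Using sense with south, yielding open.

Using push with south, and see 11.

Invoking move with south, and observe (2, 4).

I invoke sense with south, → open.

Calling push with south, : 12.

Using move with south, yielding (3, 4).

Next I call sense with south, — result: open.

I try push with south, yielding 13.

Then move with south, giving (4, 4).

I call sense with south, giving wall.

I invoke sense with east, and get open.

I call push with east, and observe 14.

Now I run move with east, giving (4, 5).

I invoke sense with south, which returns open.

I invoke push with south, : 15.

I invoke move with south, → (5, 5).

I use sense with east, : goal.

Calling move with east, — result: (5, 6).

Answer: (5, 6)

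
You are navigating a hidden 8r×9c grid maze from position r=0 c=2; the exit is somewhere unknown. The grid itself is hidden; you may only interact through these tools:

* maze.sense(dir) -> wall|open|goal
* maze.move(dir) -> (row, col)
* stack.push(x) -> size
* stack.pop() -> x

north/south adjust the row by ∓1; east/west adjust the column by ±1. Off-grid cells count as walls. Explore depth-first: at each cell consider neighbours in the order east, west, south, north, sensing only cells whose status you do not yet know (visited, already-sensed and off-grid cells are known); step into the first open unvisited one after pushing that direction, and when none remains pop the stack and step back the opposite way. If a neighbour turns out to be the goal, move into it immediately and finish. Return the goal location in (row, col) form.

·→ maze.sense(dir=east)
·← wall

·→ maze.sense(dir=west)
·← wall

·→ maze.sense(dir=south)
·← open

·→ stack.push(x=south)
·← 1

·→ maze.move(dir=south)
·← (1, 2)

·→ maze.sense(dir=east)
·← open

·→ stack.push(x=east)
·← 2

·→ maze.move(dir=east)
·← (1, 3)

·→ maze.sense(dir=east)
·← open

·→ stack.push(x=east)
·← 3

·→ maze.move(dir=east)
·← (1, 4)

·→ maze.sense(dir=east)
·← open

·→ stack.push(x=east)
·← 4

·→ maze.move(dir=east)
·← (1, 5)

·→ maze.sense(dir=east)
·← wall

·→ maze.sense(dir=south)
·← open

·→ stack.push(x=south)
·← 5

·→ maze.move(dir=south)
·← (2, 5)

·→ maze.sense(dir=east)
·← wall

·→ maze.sense(dir=west)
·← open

·→ stack.push(x=west)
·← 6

·→ maze.move(dir=west)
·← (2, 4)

·→ maze.sense(dir=west)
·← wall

·→ maze.sense(dir=south)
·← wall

·→ stack.pop()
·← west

·→ maze.move(dir=east)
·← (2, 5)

·→ maze.sense(dir=south)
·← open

·→ stack.push(x=south)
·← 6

·→ maze.move(dir=south)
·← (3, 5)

·→ maze.sense(dir=east)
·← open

·→ stack.push(x=east)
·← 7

·→ maze.move(dir=east)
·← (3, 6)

·→ maze.sense(dir=east)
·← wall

·→ maze.sense(dir=south)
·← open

·→ stack.push(x=south)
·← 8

·→ maze.move(dir=south)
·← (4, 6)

·→ maze.sense(dir=east)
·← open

·→ stack.push(x=east)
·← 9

·→ maze.move(dir=east)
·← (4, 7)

·→ maze.sense(dir=east)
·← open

·→ stack.push(x=east)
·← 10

·→ maze.move(dir=east)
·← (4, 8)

·→ maze.sense(dir=south)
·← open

·→ stack.push(x=south)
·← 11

·→ maze.move(dir=south)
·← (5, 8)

·→ maze.sense(dir=west)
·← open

·→ stack.push(x=west)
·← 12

·→ maze.move(dir=west)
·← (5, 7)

·→ maze.sense(dir=west)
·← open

·→ stack.push(x=west)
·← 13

·→ maze.move(dir=west)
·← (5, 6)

·→ maze.sense(dir=west)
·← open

·→ stack.push(x=west)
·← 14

·→ maze.move(dir=west)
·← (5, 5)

·→ maze.sense(dir=west)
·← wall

·→ maze.sense(dir=south)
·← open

·→ stack.push(x=south)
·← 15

·→ maze.move(dir=south)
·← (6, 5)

·→ maze.sense(dir=east)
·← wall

·→ maze.sense(dir=west)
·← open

·→ stack.push(x=west)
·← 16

·→ maze.move(dir=west)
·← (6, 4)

·→ maze.sense(dir=west)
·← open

·→ stack.push(x=west)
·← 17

·→ maze.move(dir=west)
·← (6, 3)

·→ maze.sense(dir=west)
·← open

·→ stack.push(x=west)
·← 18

·→ maze.move(dir=west)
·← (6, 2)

·→ maze.sense(dir=west)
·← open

·→ stack.push(x=west)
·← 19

·→ maze.move(dir=west)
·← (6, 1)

·→ maze.sense(dir=west)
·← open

·→ stack.push(x=west)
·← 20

·→ maze.move(dir=west)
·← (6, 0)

·→ maze.sense(dir=south)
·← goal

·→ maze.move(dir=south)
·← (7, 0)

Answer: (7, 0)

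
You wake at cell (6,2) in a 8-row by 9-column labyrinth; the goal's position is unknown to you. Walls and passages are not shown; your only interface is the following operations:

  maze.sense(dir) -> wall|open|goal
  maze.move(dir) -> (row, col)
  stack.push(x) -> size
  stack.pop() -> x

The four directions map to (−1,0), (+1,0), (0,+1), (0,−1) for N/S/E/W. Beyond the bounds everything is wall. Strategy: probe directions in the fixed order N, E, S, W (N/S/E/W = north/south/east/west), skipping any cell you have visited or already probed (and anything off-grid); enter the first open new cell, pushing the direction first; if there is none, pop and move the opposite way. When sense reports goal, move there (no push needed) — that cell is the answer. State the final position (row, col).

CALL maze.sense[dir: north]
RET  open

CALL stack.push[x: north]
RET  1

CALL maze.move[dir: north]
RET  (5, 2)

CALL maze.sense[dir: north]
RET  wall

CALL maze.sense[dir: east]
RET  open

CALL stack.push[x: east]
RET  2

CALL maze.move[dir: east]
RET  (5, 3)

CALL maze.sense[dir: north]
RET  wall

CALL maze.sense[dir: east]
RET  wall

CALL maze.sense[dir: south]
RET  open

CALL stack.push[x: south]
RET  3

CALL maze.move[dir: south]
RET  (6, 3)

CALL maze.sense[dir: east]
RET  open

CALL stack.push[x: east]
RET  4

CALL maze.move[dir: east]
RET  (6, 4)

CALL maze.sense[dir: east]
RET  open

CALL stack.push[x: east]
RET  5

CALL maze.move[dir: east]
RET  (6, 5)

CALL maze.sense[dir: north]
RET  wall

CALL maze.sense[dir: east]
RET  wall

CALL maze.sense[dir: south]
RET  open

CALL stack.push[x: south]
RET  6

CALL maze.move[dir: south]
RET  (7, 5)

CALL maze.sense[dir: east]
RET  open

CALL stack.push[x: east]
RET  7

CALL maze.move[dir: east]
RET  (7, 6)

CALL maze.sense[dir: east]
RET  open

CALL stack.push[x: east]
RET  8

CALL maze.move[dir: east]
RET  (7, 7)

CALL maze.sense[dir: north]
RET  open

CALL stack.push[x: north]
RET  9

CALL maze.move[dir: north]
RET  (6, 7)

CALL maze.sense[dir: north]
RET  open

CALL stack.push[x: north]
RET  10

CALL maze.move[dir: north]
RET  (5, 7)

CALL maze.sense[dir: north]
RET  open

CALL stack.push[x: north]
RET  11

CALL maze.move[dir: north]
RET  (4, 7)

CALL maze.sense[dir: north]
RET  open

CALL stack.push[x: north]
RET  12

CALL maze.move[dir: north]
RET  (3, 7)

CALL maze.sense[dir: north]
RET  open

CALL stack.push[x: north]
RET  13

CALL maze.move[dir: north]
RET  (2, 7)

CALL maze.sense[dir: north]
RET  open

CALL stack.push[x: north]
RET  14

CALL maze.move[dir: north]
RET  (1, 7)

CALL maze.sense[dir: north]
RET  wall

CALL maze.sense[dir: east]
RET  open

CALL stack.push[x: east]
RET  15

CALL maze.move[dir: east]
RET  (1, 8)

CALL maze.sense[dir: north]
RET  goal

CALL maze.move[dir: north]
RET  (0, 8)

Answer: (0, 8)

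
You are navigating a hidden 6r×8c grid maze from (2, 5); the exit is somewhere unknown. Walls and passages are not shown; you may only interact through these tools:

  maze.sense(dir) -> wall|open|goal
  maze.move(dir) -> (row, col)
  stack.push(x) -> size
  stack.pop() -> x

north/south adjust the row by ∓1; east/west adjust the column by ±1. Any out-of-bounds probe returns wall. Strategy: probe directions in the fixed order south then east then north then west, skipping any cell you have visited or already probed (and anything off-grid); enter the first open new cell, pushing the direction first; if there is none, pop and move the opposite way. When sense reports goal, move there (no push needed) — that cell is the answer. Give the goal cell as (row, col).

·→ sense(dir→south)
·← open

·→ push(x→south)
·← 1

·→ move(dir→south)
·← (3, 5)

·→ sense(dir→south)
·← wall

·→ sense(dir→east)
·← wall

·→ sense(dir→west)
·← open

·→ push(x→west)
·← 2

·→ move(dir→west)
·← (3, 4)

·→ sense(dir→south)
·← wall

·→ sense(dir→north)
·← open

·→ push(x→north)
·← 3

·→ move(dir→north)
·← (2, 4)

·→ sense(dir→north)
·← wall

·→ sense(dir→west)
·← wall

·→ pop()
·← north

·→ move(dir→south)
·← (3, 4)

·→ sense(dir→west)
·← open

·→ push(x→west)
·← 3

·→ move(dir→west)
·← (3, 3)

·→ sense(dir→south)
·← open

·→ push(x→south)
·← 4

·→ move(dir→south)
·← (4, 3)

·→ sense(dir→south)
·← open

·→ push(x→south)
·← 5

·→ move(dir→south)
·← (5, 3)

·→ sense(dir→east)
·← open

·→ push(x→east)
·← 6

·→ move(dir→east)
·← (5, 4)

·→ sense(dir→east)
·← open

·→ push(x→east)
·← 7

·→ move(dir→east)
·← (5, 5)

·→ sense(dir→east)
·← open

·→ push(x→east)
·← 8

·→ move(dir→east)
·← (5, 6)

·→ sense(dir→east)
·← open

·→ push(x→east)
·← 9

·→ move(dir→east)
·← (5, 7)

·→ sense(dir→north)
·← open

·→ push(x→north)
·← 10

·→ move(dir→north)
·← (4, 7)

·→ sense(dir→north)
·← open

·→ push(x→north)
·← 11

·→ move(dir→north)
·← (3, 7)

·→ sense(dir→north)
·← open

·→ push(x→north)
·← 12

·→ move(dir→north)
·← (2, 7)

·→ sense(dir→north)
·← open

·→ push(x→north)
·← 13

·→ move(dir→north)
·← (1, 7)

·→ sense(dir→north)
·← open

·→ push(x→north)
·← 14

·→ move(dir→north)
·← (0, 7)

·→ sense(dir→west)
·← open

·→ push(x→west)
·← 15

·→ move(dir→west)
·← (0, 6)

·→ sense(dir→south)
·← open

·→ push(x→south)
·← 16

·→ move(dir→south)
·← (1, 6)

·→ sense(dir→south)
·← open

·→ push(x→south)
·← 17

·→ move(dir→south)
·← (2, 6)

·→ pop()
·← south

·→ move(dir→north)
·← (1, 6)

·→ sense(dir→west)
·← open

·→ push(x→west)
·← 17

·→ move(dir→west)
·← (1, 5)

·→ sense(dir→north)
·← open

·→ push(x→north)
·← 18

·→ move(dir→north)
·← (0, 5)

·→ sense(dir→west)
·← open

·→ push(x→west)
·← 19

·→ move(dir→west)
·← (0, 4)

·→ sense(dir→west)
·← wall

·→ pop()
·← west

·→ move(dir→east)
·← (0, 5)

·→ pop()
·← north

·→ move(dir→south)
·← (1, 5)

·→ pop()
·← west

·→ move(dir→east)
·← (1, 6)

·→ pop()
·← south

·→ move(dir→north)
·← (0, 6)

·→ pop()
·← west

·→ move(dir→east)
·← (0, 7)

·→ pop()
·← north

·→ move(dir→south)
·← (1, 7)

·→ pop()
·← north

·→ move(dir→south)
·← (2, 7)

·→ pop()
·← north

·→ move(dir→south)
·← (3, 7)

·→ pop()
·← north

·→ move(dir→south)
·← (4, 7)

·→ sense(dir→west)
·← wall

·→ pop()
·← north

·→ move(dir→south)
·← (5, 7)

·→ pop()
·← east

·→ move(dir→west)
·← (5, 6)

·→ pop()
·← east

·→ move(dir→west)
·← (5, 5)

·→ pop()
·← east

·→ move(dir→west)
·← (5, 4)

·→ pop()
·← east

·→ move(dir→west)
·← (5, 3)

·→ sense(dir→west)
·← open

·→ push(x→west)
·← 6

·→ move(dir→west)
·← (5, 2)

·→ sense(dir→north)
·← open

·→ push(x→north)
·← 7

·→ move(dir→north)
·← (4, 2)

·→ sense(dir→north)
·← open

·→ push(x→north)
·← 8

·→ move(dir→north)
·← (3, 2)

·→ sense(dir→north)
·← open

·→ push(x→north)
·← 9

·→ move(dir→north)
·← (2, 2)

·→ sense(dir→north)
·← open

·→ push(x→north)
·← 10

·→ move(dir→north)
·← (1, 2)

·→ sense(dir→east)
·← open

·→ push(x→east)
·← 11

·→ move(dir→east)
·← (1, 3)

·→ pop()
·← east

·→ move(dir→west)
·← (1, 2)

·→ sense(dir→north)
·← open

·→ push(x→north)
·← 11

·→ move(dir→north)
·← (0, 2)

·→ sense(dir→west)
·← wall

·→ pop()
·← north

·→ move(dir→south)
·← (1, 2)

·→ sense(dir→west)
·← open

·→ push(x→west)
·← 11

·→ move(dir→west)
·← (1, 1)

·→ sense(dir→south)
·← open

·→ push(x→south)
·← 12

·→ move(dir→south)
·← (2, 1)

·→ sense(dir→south)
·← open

·→ push(x→south)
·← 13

·→ move(dir→south)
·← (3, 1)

·→ sense(dir→south)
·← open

·→ push(x→south)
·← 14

·→ move(dir→south)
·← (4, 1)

·→ sense(dir→south)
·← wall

·→ sense(dir→west)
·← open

·→ push(x→west)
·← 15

·→ move(dir→west)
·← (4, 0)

·→ sense(dir→south)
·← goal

·→ move(dir→south)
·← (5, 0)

Answer: (5, 0)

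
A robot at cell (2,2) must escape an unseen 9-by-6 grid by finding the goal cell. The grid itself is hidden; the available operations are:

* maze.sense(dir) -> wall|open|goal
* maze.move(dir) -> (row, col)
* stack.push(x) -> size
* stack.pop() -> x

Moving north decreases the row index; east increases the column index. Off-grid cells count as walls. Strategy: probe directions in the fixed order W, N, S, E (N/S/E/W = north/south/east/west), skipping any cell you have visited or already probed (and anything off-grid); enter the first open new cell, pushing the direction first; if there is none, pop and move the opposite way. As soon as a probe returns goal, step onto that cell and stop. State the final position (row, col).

>> sense(dir='west')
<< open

>> push(x='west')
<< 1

>> move(dir='west')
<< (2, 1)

>> sense(dir='west')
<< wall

>> sense(dir='north')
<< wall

>> sense(dir='south')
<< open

>> push(x='south')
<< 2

>> move(dir='south')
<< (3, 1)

>> sense(dir='west')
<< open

>> push(x='west')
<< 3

>> move(dir='west')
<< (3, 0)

>> sense(dir='south')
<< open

>> push(x='south')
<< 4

>> move(dir='south')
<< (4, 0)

>> sense(dir='south')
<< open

>> push(x='south')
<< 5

>> move(dir='south')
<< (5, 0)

>> sense(dir='south')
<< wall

>> sense(dir='east')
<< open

>> push(x='east')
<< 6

>> move(dir='east')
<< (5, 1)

>> sense(dir='north')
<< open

>> push(x='north')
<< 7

>> move(dir='north')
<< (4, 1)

>> sense(dir='east')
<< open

>> push(x='east')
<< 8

>> move(dir='east')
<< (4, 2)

>> sense(dir='north')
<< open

>> push(x='north')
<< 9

>> move(dir='north')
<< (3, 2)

>> sense(dir='east')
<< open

>> push(x='east')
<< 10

>> move(dir='east')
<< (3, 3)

>> sense(dir='north')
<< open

>> push(x='north')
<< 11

>> move(dir='north')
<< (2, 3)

>> sense(dir='north')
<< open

>> push(x='north')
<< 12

>> move(dir='north')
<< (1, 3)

>> sense(dir='west')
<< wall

>> sense(dir='north')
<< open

>> push(x='north')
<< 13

>> move(dir='north')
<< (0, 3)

>> sense(dir='west')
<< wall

>> sense(dir='east')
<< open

>> push(x='east')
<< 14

>> move(dir='east')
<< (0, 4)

>> sense(dir='south')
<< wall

>> sense(dir='east')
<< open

>> push(x='east')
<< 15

>> move(dir='east')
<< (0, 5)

>> sense(dir='south')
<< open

>> push(x='south')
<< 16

>> move(dir='south')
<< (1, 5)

>> sense(dir='south')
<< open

>> push(x='south')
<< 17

>> move(dir='south')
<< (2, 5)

>> sense(dir='west')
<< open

>> push(x='west')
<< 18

>> move(dir='west')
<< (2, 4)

>> sense(dir='south')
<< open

>> push(x='south')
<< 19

>> move(dir='south')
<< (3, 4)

>> sense(dir='south')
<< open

>> push(x='south')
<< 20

>> move(dir='south')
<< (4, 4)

>> sense(dir='west')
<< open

>> push(x='west')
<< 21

>> move(dir='west')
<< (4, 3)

>> sense(dir='south')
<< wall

>> pop()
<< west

>> move(dir='east')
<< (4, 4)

>> sense(dir='south')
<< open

>> push(x='south')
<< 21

>> move(dir='south')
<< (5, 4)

>> sense(dir='south')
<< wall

>> sense(dir='east')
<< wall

>> pop()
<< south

>> move(dir='north')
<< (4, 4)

>> sense(dir='east')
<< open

>> push(x='east')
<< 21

>> move(dir='east')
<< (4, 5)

>> sense(dir='north')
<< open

>> push(x='north')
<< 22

>> move(dir='north')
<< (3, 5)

>> pop()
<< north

>> move(dir='south')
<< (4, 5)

>> pop()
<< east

>> move(dir='west')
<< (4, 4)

>> pop()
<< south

>> move(dir='north')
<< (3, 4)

>> pop()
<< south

>> move(dir='north')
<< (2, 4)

>> pop()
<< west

>> move(dir='east')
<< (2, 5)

>> pop()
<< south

>> move(dir='north')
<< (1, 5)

>> pop()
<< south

>> move(dir='north')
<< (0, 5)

>> pop()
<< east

>> move(dir='west')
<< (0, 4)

>> pop()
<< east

>> move(dir='west')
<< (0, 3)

>> pop()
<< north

>> move(dir='south')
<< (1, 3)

>> pop()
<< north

>> move(dir='south')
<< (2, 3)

>> pop()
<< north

>> move(dir='south')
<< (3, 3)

>> pop()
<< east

>> move(dir='west')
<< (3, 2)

>> pop()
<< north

>> move(dir='south')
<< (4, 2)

>> sense(dir='south')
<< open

>> push(x='south')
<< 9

>> move(dir='south')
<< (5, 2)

>> sense(dir='south')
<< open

>> push(x='south')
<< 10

>> move(dir='south')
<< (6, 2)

>> sense(dir='west')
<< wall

>> sense(dir='south')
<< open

>> push(x='south')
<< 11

>> move(dir='south')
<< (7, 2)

>> sense(dir='west')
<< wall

>> sense(dir='south')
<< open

>> push(x='south')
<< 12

>> move(dir='south')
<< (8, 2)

>> sense(dir='west')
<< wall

>> sense(dir='east')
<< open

>> push(x='east')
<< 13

>> move(dir='east')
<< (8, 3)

>> sense(dir='north')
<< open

>> push(x='north')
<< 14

>> move(dir='north')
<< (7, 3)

>> sense(dir='north')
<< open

>> push(x='north')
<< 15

>> move(dir='north')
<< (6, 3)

>> pop()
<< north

>> move(dir='south')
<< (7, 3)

>> sense(dir='east')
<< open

>> push(x='east')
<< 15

>> move(dir='east')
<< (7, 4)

>> sense(dir='south')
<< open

>> push(x='south')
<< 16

>> move(dir='south')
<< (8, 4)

>> sense(dir='east')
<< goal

>> move(dir='east')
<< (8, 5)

Answer: (8, 5)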